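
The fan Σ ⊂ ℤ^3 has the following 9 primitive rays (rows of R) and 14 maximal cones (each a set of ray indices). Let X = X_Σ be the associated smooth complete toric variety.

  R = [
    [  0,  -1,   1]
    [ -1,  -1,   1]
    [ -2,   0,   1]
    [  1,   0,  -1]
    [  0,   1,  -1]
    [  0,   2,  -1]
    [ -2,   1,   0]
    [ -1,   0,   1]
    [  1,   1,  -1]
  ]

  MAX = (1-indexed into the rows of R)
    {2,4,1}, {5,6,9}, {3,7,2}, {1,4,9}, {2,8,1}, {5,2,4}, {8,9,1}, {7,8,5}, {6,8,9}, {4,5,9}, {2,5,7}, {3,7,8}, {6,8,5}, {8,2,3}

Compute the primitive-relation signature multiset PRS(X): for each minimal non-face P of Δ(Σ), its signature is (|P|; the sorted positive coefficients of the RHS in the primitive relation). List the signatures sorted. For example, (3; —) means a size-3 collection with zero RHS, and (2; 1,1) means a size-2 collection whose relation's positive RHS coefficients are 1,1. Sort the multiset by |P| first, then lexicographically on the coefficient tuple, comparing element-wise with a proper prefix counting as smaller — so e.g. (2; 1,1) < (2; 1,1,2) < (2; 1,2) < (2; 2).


The 18 primitive collections of Σ (r=9, n=3):

  P={1,5}:  v_{1} + v_{5} = 0  →  sig = (2; —)
  P={2,9}:  v_{2} + v_{9} = 0  →  sig = (2; —)
  P={4,8}:  v_{4} + v_{8} = 0  →  sig = (2; —)
  P={1,7}:  v_{1} + v_{7} = v_{3}  →  sig = (2; 1)
  P={3,5}:  v_{3} + v_{5} = v_{7}  →  sig = (2; 1)
  P={1,3}:  v_{1} + v_{3} = v_{2} + v_{8}  →  sig = (2; 1,1)
  P={1,6}:  v_{1} + v_{6} = v_{8} + v_{9}  →  sig = (2; 1,1)
  P={2,6}:  v_{2} + v_{6} = v_{5} + v_{8}  →  sig = (2; 1,1)
  P={3,4}:  v_{3} + v_{4} = v_{2} + v_{5}  →  sig = (2; 1,1)
  P={3,9}:  v_{3} + v_{9} = v_{5} + v_{8}  →  sig = (2; 1,1)
  P={4,6}:  v_{4} + v_{6} = v_{5} + v_{9}  →  sig = (2; 1,1)
  P={4,7}:  v_{4} + v_{7} = v_{2} + 2·v_{5}  →  sig = (2; 1,2)
  P={7,9}:  v_{7} + v_{9} = 2·v_{5} + v_{8}  →  sig = (2; 1,2)
  P={3,6}:  v_{3} + v_{6} = 2·v_{5} + 2·v_{8}  →  sig = (2; 2,2)
  P={6,7}:  v_{6} + v_{7} = 3·v_{5} + 2·v_{8}  →  sig = (2; 2,3)
  P={2,5,8}:  v_{2} + v_{5} + v_{8} = v_{3}  →  sig = (3; 1)
  P={5,8,9}:  v_{5} + v_{8} + v_{9} = v_{6}  →  sig = (3; 1)
  P={2,7,8}:  v_{2} + v_{7} + v_{8} = 2·v_{3}  →  sig = (3; 2)

so the primitive-relation signature multiset is
{ (2; —) ×3,  (2; 1) ×2,  (2; 1,1) ×6,  (2; 1,2) ×2,  (2; 2,2),  (2; 2,3),  (3; 1) ×2,  (3; 2) }


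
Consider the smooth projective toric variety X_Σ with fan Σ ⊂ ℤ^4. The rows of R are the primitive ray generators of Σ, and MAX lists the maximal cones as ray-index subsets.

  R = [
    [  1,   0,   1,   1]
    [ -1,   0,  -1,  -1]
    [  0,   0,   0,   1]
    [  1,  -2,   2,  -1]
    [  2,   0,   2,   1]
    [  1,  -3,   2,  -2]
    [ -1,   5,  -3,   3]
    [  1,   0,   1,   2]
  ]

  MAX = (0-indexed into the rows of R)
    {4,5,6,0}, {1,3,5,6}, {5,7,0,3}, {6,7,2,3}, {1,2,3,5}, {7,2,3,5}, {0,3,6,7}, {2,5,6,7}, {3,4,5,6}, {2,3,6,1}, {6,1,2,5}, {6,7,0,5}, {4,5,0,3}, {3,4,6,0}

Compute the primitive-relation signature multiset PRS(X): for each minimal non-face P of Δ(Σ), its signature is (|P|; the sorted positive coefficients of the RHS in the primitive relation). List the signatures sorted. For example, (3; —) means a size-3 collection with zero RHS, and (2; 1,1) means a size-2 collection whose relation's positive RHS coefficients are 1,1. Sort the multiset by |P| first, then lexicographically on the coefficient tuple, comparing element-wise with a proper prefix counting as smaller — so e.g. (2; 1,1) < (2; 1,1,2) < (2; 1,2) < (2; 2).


|primitive collections| = 9. Relations:

  • {0,1}:  v_{0} + v_{1} = 0  ⟹  sig = (2; —)
  • {0,2}:  v_{0} + v_{2} = v_{7}  ⟹  sig = (2; 1)
  • {1,7}:  v_{1} + v_{7} = v_{2}  ⟹  sig = (2; 1)
  • {1,4}:  v_{1} + v_{4} = v_{3} + v_{5} + v_{6}  ⟹  sig = (2; 1,1,1)
  • {2,4}:  v_{2} + v_{4} = 2·v_{0}  ⟹  sig = (2; 2)
  • {4,7}:  v_{4} + v_{7} = 3·v_{0}  ⟹  sig = (2; 3)
  • {0,3,5,6}:  v_{0} + v_{3} + v_{5} + v_{6} = v_{4}  ⟹  sig = (4; 1)
  • {2,3,5,6}:  v_{2} + v_{3} + v_{5} + v_{6} = v_{0}  ⟹  sig = (4; 1)
  • {3,5,6,7}:  v_{3} + v_{5} + v_{6} + v_{7} = 2·v_{0}  ⟹  sig = (4; 2)

Sorted signature multiset PRS(X):
    |P|=2: 6 collections, coeffs (), (1), (1), (1,1,1), (2), (3)
    |P|=4: 3 collections, coeffs (1), (1), (2)


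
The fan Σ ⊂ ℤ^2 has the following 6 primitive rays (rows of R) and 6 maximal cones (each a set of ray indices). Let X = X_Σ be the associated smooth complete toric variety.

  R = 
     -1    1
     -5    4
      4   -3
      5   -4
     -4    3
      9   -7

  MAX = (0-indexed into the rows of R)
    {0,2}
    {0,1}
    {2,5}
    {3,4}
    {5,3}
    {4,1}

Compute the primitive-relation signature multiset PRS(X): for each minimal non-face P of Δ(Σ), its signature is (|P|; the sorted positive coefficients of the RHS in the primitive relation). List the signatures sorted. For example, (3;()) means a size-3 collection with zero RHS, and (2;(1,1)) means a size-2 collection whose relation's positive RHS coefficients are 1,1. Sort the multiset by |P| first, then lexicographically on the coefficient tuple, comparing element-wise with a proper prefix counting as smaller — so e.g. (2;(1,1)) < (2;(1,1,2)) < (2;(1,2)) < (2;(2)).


Minimal non-faces — 9 found among 6 rays, 6 max cones:

  • {1,3}:  v_{1} + v_{3} = 0 — sig = (2;())
  • {2,4}:  v_{2} + v_{4} = 0 — sig = (2;())
  • {0,3}:  v_{0} + v_{3} = v_{2} — sig = (2;(1))
  • {0,4}:  v_{0} + v_{4} = v_{1} — sig = (2;(1))
  • {1,2}:  v_{1} + v_{2} = v_{0} — sig = (2;(1))
  • {1,5}:  v_{1} + v_{5} = v_{2} — sig = (2;(1))
  • {2,3}:  v_{2} + v_{3} = v_{5} — sig = (2;(1))
  • {4,5}:  v_{4} + v_{5} = v_{3} — sig = (2;(1))
  • {0,5}:  v_{0} + v_{5} = 2·v_{2} — sig = (2;(2))

so the primitive-relation signature multiset is
[(2;()), (2;()), (2;(1)), (2;(1)), (2;(1)), (2;(1)), (2;(1)), (2;(1)), (2;(2))]


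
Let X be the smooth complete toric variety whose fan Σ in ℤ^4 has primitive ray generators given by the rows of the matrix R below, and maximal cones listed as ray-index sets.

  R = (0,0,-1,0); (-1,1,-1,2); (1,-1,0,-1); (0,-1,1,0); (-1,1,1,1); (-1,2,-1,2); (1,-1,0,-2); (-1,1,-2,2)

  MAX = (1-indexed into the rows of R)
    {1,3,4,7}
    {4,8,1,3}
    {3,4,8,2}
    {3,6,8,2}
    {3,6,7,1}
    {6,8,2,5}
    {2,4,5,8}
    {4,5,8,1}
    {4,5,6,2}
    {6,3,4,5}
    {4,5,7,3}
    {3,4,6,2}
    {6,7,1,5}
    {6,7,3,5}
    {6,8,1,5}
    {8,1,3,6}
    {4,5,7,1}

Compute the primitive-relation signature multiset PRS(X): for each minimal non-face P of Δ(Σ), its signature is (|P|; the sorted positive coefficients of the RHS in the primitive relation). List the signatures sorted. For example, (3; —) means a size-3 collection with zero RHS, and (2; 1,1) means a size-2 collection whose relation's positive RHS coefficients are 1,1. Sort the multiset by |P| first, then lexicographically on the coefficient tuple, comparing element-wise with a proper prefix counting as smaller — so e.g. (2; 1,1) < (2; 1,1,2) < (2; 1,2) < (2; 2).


The 9 primitive collections of Σ (r=8, n=4):

  P = {1,2}:  v_{1} + v_{2} = v_{8}  →  sig = (2; 1)
  P = {2,7}:  v_{2} + v_{7} = v_{1}  →  sig = (2; 1)
  P = {7,8}:  v_{7} + v_{8} = 2·v_{1}  →  sig = (2; 2)
  P = {1,3,5}:  v_{1} + v_{3} + v_{5} = 0  →  sig = (3; —)
  P = {4,6,7}:  v_{4} + v_{6} + v_{7} = 0  →  sig = (3; —)
  P = {1,4,6}:  v_{1} + v_{4} + v_{6} = v_{2}  →  sig = (3; 1)
  P = {3,5,8}:  v_{3} + v_{5} + v_{8} = v_{2}  →  sig = (3; 1)
  P = {2,3,5}:  v_{2} + v_{3} + v_{5} = v_{4} + v_{6}  →  sig = (3; 1,1)
  P = {4,6,8}:  v_{4} + v_{6} + v_{8} = 2·v_{2}  →  sig = (3; 2)

Sorted signature multiset PRS(X):
{ (2; 1) ×2,  (2; 2),  (3; —) ×2,  (3; 1) ×2,  (3; 1,1),  (3; 2) }


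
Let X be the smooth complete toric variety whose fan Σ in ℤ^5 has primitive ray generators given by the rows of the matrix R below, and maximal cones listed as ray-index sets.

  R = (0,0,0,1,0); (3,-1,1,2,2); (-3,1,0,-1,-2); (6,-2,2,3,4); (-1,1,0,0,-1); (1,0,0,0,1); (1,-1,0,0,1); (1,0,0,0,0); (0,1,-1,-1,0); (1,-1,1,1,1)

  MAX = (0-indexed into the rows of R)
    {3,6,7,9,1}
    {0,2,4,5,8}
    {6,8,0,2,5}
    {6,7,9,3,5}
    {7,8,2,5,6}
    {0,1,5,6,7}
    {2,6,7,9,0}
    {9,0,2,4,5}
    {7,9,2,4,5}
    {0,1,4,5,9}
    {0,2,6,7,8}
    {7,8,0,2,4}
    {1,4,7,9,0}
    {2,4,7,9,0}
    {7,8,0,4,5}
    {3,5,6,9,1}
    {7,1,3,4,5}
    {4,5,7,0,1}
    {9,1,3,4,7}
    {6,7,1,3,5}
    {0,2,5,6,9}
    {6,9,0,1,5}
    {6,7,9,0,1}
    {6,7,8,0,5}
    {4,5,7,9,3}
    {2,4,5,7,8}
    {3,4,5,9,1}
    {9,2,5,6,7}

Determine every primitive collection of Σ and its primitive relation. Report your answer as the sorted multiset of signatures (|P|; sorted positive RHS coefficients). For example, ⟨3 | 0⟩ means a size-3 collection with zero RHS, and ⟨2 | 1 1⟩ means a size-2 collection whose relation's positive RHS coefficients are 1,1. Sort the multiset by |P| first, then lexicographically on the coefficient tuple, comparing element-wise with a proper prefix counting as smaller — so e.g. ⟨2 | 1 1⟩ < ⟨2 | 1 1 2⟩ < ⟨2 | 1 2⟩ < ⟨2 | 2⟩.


10 minimal non-faces of Δ(Σ) (on 10 rays):

  P = {4,6}:  v_{4} + v_{6} = 0 ; sig = ⟨2 | 0⟩
  P = {8,9}:  v_{8} + v_{9} = v_{5} ; sig = ⟨2 | 1⟩
  P = {1,2}:  v_{1} + v_{2} = v_{4} + v_{9} ; sig = ⟨2 | 1 1⟩
  P = {2,3}:  v_{2} + v_{3} = v_{4} + v_{5} + v_{7} + 2·v_{9} ; sig = ⟨2 | 1 1 1 2⟩
  P = {1,8}:  v_{1} + v_{8} = v_{0} + 2·v_{5} + v_{7} ; sig = ⟨2 | 1 1 2⟩
  P = {3,8}:  v_{3} + v_{8} = v_{1} + 2·v_{5} + v_{7} ; sig = ⟨2 | 1 1 2⟩
  P = {0,3}:  v_{0} + v_{3} = 2·v_{1} ; sig = ⟨2 | 2⟩
  P = {0,2,5,7}:  v_{0} + v_{2} + v_{5} + v_{7} = v_{4} ; sig = ⟨4 | 1⟩
  P = {0,5,7,9}:  v_{0} + v_{5} + v_{7} + v_{9} = v_{1} ; sig = ⟨4 | 1⟩
  P = {1,5,7,9}:  v_{1} + v_{5} + v_{7} + v_{9} = v_{3} ; sig = ⟨4 | 1⟩

Signatures (|P|; sorted positive RHS coefficients), sorted:
[⟨2 | 0⟩, ⟨2 | 1⟩, ⟨2 | 1 1⟩, ⟨2 | 1 1 1 2⟩, ⟨2 | 1 1 2⟩, ⟨2 | 1 1 2⟩, ⟨2 | 2⟩, ⟨4 | 1⟩, ⟨4 | 1⟩, ⟨4 | 1⟩]


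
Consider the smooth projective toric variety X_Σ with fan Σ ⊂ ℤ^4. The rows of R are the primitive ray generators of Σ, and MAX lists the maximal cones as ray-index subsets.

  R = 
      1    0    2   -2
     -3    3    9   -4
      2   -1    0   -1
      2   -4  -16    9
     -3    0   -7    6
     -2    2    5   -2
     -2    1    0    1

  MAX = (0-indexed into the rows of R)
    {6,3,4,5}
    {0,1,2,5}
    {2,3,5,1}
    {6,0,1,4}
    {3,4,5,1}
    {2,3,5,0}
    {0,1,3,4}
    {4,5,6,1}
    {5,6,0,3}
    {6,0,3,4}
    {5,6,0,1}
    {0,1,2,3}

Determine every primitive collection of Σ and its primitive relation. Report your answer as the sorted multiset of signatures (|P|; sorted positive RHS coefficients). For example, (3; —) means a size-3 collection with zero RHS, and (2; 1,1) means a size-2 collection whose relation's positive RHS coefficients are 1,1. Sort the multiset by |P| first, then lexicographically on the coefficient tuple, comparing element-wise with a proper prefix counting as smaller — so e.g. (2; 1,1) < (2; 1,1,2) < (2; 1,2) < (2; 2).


|primitive collections| = 5. Relations:

  • {2,6}:  v_{2} + v_{6} = 0 — sig = (2; —)
  • {2,4}:  v_{2} + v_{4} = v_{1} + v_{3} — sig = (2; 1,1)
  • {1,3,6}:  v_{1} + v_{3} + v_{6} = v_{4} — sig = (3; 1)
  • {0,4,5}:  v_{0} + v_{4} + v_{5} = 2·v_{6} — sig = (3; 2)
  • {0,1,3,5}:  v_{0} + v_{1} + v_{3} + v_{5} = v_{6} — sig = (4; 1)

Sorted signature multiset PRS(X):
[(2; —), (2; 1,1), (3; 1), (3; 2), (4; 1)]


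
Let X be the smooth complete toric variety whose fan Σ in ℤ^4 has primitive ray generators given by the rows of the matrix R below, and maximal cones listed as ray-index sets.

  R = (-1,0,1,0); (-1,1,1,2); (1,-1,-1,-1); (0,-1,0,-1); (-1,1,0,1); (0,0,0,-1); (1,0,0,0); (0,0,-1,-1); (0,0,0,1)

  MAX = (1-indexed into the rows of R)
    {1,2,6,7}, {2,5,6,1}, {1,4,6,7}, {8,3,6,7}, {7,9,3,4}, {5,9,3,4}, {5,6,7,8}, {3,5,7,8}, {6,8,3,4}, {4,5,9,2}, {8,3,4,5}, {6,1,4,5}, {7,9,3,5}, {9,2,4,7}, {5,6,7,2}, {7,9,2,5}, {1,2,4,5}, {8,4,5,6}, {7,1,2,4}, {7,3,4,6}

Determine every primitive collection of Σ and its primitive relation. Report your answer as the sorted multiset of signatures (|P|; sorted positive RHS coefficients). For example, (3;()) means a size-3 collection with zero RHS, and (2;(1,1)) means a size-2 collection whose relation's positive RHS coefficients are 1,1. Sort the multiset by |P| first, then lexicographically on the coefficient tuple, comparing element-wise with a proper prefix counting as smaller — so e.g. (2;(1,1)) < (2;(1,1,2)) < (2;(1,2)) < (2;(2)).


Minimal non-faces — 12 found among 9 rays, 20 max cones:

  P={6,9}:  v_{6} + v_{9} = 0  so sig = (2;())
  P={1,3}:  v_{1} + v_{3} = v_{4}  so sig = (2;(1))
  P={2,3}:  v_{2} + v_{3} = v_{9}  so sig = (2;(1))
  P={2,8}:  v_{2} + v_{8} = v_{5}  so sig = (2;(1))
  P={1,9}:  v_{1} + v_{9} = v_{2} + v_{4}  so sig = (2;(1,1))
  P={8,9}:  v_{8} + v_{9} = v_{3} + v_{5}  so sig = (2;(1,1))
  P={1,8}:  v_{1} + v_{8} = v_{4} + v_{5} + v_{6}  so sig = (2;(1,1,1))
  P={4,5,7}:  v_{4} + v_{5} + v_{7} = 0  so sig = (3;())
  P={2,4,6}:  v_{2} + v_{4} + v_{6} = v_{1}  so sig = (3;(1))
  P={3,5,6}:  v_{3} + v_{5} + v_{6} = v_{8}  so sig = (3;(1))
  P={1,5,7}:  v_{1} + v_{5} + v_{7} = v_{2} + v_{6}  so sig = (3;(1,1))
  P={4,7,8}:  v_{4} + v_{7} + v_{8} = v_{3} + v_{6}  so sig = (3;(1,1))

so the primitive-relation signature multiset is
{ (2;()),  (2;(1)) ×3,  (2;(1,1)) ×2,  (2;(1,1,1)),  (3;()),  (3;(1)) ×2,  (3;(1,1)) ×2 }


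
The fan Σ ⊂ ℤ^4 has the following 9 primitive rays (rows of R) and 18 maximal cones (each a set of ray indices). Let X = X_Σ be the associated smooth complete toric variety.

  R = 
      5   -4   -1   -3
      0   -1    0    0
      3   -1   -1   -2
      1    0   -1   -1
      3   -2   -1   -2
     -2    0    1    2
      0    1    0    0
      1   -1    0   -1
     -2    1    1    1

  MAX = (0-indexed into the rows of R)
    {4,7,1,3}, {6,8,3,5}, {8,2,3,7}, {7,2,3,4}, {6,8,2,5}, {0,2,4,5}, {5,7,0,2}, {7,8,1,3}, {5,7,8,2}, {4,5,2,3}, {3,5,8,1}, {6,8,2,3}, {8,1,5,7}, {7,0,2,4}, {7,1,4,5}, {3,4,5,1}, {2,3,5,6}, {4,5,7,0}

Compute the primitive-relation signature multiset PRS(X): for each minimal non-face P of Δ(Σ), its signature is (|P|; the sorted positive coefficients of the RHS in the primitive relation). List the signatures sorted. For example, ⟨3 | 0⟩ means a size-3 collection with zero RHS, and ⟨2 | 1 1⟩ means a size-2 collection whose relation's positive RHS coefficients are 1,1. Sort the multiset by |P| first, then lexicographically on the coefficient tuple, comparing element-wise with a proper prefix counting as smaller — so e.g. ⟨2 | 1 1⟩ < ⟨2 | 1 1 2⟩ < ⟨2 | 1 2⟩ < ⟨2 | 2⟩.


Minimal non-faces — 12 found among 9 rays, 18 max cones:

  • {1,6}:  v_{1} + v_{6} = 0  so sig = ⟨2 | 0⟩
  • {1,2}:  v_{1} + v_{2} = v_{4}  so sig = ⟨2 | 1⟩
  • {4,6}:  v_{4} + v_{6} = v_{2}  so sig = ⟨2 | 1⟩
  • {4,8}:  v_{4} + v_{8} = v_{7}  so sig = ⟨2 | 1⟩
  • {6,7}:  v_{6} + v_{7} = v_{2} + v_{8}  so sig = ⟨2 | 1 1⟩
  • {0,1}:  v_{0} + v_{1} = 2·v_{4} + v_{5} + v_{7}  so sig = ⟨2 | 1 1 2⟩
  • {0,6}:  v_{0} + v_{6} = 2·v_{2} + v_{5} + v_{7}  so sig = ⟨2 | 1 1 2⟩
  • {0,8}:  v_{0} + v_{8} = v_{2} + v_{5} + 2·v_{7}  so sig = ⟨2 | 1 1 2⟩
  • {0,3}:  v_{0} + v_{3} = 2·v_{4}  so sig = ⟨2 | 2⟩
  • {3,5,7}:  v_{3} + v_{5} + v_{7} = v_{1}  so sig = ⟨3 | 1⟩
  • {2,3,5,8}:  v_{2} + v_{3} + v_{5} + v_{8} = 0  so sig = ⟨4 | 0⟩
  • {2,4,5,7}:  v_{2} + v_{4} + v_{5} + v_{7} = v_{0}  so sig = ⟨4 | 1⟩

Hence PRS(X_Σ) =
{ ⟨2 | 0⟩,  ⟨2 | 1⟩ ×3,  ⟨2 | 1 1⟩,  ⟨2 | 1 1 2⟩ ×3,  ⟨2 | 2⟩,  ⟨3 | 1⟩,  ⟨4 | 0⟩,  ⟨4 | 1⟩ }


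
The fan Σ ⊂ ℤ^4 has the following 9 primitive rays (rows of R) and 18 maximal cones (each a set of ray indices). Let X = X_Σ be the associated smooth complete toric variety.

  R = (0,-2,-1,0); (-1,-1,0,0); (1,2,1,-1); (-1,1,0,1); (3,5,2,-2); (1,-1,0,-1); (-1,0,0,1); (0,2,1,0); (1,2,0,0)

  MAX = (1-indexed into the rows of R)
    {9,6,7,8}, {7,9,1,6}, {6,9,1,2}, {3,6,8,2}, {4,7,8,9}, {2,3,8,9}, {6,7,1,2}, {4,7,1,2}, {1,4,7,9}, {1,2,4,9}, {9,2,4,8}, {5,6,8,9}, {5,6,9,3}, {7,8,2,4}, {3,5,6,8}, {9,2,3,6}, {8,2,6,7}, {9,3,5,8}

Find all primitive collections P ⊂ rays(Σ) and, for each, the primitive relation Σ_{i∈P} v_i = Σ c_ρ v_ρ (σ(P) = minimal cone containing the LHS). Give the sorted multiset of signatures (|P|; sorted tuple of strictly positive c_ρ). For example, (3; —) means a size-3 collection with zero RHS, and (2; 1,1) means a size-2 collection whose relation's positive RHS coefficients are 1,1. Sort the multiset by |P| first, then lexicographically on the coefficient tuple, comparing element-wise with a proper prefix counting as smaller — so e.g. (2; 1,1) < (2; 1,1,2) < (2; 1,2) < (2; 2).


Δ(Σ) — 9 vertices, 12 min non-faces:

  • {1,8}:  v_{1} + v_{8} = 0  ⟹  sig = (2; —)
  • {4,6}:  v_{4} + v_{6} = 0  ⟹  sig = (2; —)
  • {3,7}:  v_{3} + v_{7} = v_{8}  ⟹  sig = (2; 1)
  • {1,3}:  v_{1} + v_{3} = v_{2} + v_{6} + v_{9}  ⟹  sig = (2; 1,1,1)
  • {1,5}:  v_{1} + v_{5} = v_{3} + v_{6} + v_{9}  ⟹  sig = (2; 1,1,1)
  • {3,4}:  v_{3} + v_{4} = v_{2} + v_{8} + v_{9}  ⟹  sig = (2; 1,1,1)
  • {4,5}:  v_{4} + v_{5} = v_{3} + v_{8} + v_{9}  ⟹  sig = (2; 1,1,1)
  • {5,7}:  v_{5} + v_{7} = v_{6} + 2·v_{8} + v_{9}  ⟹  sig = (2; 1,1,2)
  • {2,5}:  v_{2} + v_{5} = 2·v_{3}  ⟹  sig = (2; 2)
  • {2,7,9}:  v_{2} + v_{7} + v_{9} = v_{4}  ⟹  sig = (3; 1)
  • {2,6,8,9}:  v_{2} + v_{6} + v_{8} + v_{9} = v_{3}  ⟹  sig = (4; 1)
  • {3,6,8,9}:  v_{3} + v_{6} + v_{8} + v_{9} = v_{5}  ⟹  sig = (4; 1)

Hence PRS(X_Σ) =
    (2; —)
    (2; —)
    (2; 1)
    (2; 1,1,1)
    (2; 1,1,1)
    (2; 1,1,1)
    (2; 1,1,1)
    (2; 1,1,2)
    (2; 2)
    (3; 1)
    (4; 1)
    (4; 1)


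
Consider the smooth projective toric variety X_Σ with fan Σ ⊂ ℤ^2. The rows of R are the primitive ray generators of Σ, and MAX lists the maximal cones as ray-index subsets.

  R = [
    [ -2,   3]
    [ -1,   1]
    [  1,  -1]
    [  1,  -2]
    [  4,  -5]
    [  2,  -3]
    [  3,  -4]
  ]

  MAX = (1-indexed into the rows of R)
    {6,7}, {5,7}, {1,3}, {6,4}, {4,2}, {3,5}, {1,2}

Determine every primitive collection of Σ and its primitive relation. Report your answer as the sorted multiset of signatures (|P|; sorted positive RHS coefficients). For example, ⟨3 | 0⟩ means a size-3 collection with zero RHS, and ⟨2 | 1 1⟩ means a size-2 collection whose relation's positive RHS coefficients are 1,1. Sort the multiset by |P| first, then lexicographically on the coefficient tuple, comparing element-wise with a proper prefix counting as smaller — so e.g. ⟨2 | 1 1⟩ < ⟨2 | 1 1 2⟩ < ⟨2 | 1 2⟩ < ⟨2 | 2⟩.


14 minimal non-faces of Δ(Σ) (on 7 rays):

  • {1,6}:  v_{1} + v_{6} = 0  so sig = ⟨2 | 0⟩
  • {2,3}:  v_{2} + v_{3} = 0  so sig = ⟨2 | 0⟩
  • {1,4}:  v_{1} + v_{4} = v_{2}  so sig = ⟨2 | 1⟩
  • {1,7}:  v_{1} + v_{7} = v_{3}  so sig = ⟨2 | 1⟩
  • {2,5}:  v_{2} + v_{5} = v_{7}  so sig = ⟨2 | 1⟩
  • {2,6}:  v_{2} + v_{6} = v_{4}  so sig = ⟨2 | 1⟩
  • {2,7}:  v_{2} + v_{7} = v_{6}  so sig = ⟨2 | 1⟩
  • {3,4}:  v_{3} + v_{4} = v_{6}  so sig = ⟨2 | 1⟩
  • {3,6}:  v_{3} + v_{6} = v_{7}  so sig = ⟨2 | 1⟩
  • {3,7}:  v_{3} + v_{7} = v_{5}  so sig = ⟨2 | 1⟩
  • {4,5}:  v_{4} + v_{5} = v_{6} + v_{7}  so sig = ⟨2 | 1 1⟩
  • {1,5}:  v_{1} + v_{5} = 2·v_{3}  so sig = ⟨2 | 2⟩
  • {4,7}:  v_{4} + v_{7} = 2·v_{6}  so sig = ⟨2 | 2⟩
  • {5,6}:  v_{5} + v_{6} = 2·v_{7}  so sig = ⟨2 | 2⟩

so the primitive-relation signature multiset is
    |P|=2: 14 collections, coeffs (), (), (1), (1), (1), (1), (1), (1), (1), (1), (1,1), (2), (2), (2)


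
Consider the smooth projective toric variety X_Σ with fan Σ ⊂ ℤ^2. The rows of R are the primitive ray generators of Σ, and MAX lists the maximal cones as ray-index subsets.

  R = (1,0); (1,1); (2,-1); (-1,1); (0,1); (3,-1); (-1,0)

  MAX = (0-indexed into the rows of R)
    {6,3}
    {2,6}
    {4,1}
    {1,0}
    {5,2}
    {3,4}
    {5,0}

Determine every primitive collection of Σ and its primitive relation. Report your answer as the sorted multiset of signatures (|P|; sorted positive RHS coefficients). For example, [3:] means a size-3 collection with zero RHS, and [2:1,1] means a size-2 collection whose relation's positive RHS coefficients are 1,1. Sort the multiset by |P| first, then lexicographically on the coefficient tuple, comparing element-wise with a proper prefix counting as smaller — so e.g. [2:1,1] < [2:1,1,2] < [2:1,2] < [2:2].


Σ has 14 primitive collections:

  P = {0,6}:  v_{0} + v_{6} = 0  ⇒ sig = [2:]
  P = {0,2}:  v_{0} + v_{2} = v_{5}  ⇒ sig = [2:1]
  P = {0,3}:  v_{0} + v_{3} = v_{4}  ⇒ sig = [2:1]
  P = {0,4}:  v_{0} + v_{4} = v_{1}  ⇒ sig = [2:1]
  P = {1,6}:  v_{1} + v_{6} = v_{4}  ⇒ sig = [2:1]
  P = {2,3}:  v_{2} + v_{3} = v_{0}  ⇒ sig = [2:1]
  P = {4,6}:  v_{4} + v_{6} = v_{3}  ⇒ sig = [2:1]
  P = {5,6}:  v_{5} + v_{6} = v_{2}  ⇒ sig = [2:1]
  P = {1,3}:  v_{1} + v_{3} = 2·v_{4}  ⇒ sig = [2:2]
  P = {2,4}:  v_{2} + v_{4} = 2·v_{0}  ⇒ sig = [2:2]
  P = {3,5}:  v_{3} + v_{5} = 2·v_{0}  ⇒ sig = [2:2]
  P = {1,2}:  v_{1} + v_{2} = 3·v_{0}  ⇒ sig = [2:3]
  P = {4,5}:  v_{4} + v_{5} = 3·v_{0}  ⇒ sig = [2:3]
  P = {1,5}:  v_{1} + v_{5} = 4·v_{0}  ⇒ sig = [2:4]

Hence PRS(X_Σ) =
{ [2:],  [2:1] ×7,  [2:2] ×3,  [2:3] ×2,  [2:4] }


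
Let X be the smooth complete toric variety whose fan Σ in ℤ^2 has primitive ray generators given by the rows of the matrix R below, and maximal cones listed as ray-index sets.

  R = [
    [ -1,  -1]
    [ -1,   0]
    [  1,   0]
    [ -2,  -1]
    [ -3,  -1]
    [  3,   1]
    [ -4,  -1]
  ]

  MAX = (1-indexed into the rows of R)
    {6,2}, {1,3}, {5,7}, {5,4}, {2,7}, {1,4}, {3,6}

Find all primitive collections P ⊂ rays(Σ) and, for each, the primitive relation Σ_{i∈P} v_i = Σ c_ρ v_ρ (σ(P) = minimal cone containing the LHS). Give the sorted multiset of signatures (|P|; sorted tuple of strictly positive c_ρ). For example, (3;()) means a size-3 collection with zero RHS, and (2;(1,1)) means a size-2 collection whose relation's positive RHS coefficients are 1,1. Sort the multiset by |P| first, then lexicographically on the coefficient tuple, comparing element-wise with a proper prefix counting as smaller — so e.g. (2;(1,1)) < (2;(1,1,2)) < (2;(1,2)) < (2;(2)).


Primitive collections (14):

  P={2,3}:  v_{2} + v_{3} = 0 — sig = (2;())
  P={5,6}:  v_{5} + v_{6} = 0 — sig = (2;())
  P={1,2}:  v_{1} + v_{2} = v_{4} — sig = (2;(1))
  P={2,4}:  v_{2} + v_{4} = v_{5} — sig = (2;(1))
  P={2,5}:  v_{2} + v_{5} = v_{7} — sig = (2;(1))
  P={3,4}:  v_{3} + v_{4} = v_{1} — sig = (2;(1))
  P={3,5}:  v_{3} + v_{5} = v_{4} — sig = (2;(1))
  P={3,7}:  v_{3} + v_{7} = v_{5} — sig = (2;(1))
  P={4,6}:  v_{4} + v_{6} = v_{3} — sig = (2;(1))
  P={6,7}:  v_{6} + v_{7} = v_{2} — sig = (2;(1))
  P={1,7}:  v_{1} + v_{7} = v_{4} + v_{5} — sig = (2;(1,1))
  P={1,5}:  v_{1} + v_{5} = 2·v_{4} — sig = (2;(2))
  P={1,6}:  v_{1} + v_{6} = 2·v_{3} — sig = (2;(2))
  P={4,7}:  v_{4} + v_{7} = 2·v_{5} — sig = (2;(2))

Sorted signature multiset PRS(X):
{ (2;()) ×2,  (2;(1)) ×8,  (2;(1,1)),  (2;(2)) ×3 }


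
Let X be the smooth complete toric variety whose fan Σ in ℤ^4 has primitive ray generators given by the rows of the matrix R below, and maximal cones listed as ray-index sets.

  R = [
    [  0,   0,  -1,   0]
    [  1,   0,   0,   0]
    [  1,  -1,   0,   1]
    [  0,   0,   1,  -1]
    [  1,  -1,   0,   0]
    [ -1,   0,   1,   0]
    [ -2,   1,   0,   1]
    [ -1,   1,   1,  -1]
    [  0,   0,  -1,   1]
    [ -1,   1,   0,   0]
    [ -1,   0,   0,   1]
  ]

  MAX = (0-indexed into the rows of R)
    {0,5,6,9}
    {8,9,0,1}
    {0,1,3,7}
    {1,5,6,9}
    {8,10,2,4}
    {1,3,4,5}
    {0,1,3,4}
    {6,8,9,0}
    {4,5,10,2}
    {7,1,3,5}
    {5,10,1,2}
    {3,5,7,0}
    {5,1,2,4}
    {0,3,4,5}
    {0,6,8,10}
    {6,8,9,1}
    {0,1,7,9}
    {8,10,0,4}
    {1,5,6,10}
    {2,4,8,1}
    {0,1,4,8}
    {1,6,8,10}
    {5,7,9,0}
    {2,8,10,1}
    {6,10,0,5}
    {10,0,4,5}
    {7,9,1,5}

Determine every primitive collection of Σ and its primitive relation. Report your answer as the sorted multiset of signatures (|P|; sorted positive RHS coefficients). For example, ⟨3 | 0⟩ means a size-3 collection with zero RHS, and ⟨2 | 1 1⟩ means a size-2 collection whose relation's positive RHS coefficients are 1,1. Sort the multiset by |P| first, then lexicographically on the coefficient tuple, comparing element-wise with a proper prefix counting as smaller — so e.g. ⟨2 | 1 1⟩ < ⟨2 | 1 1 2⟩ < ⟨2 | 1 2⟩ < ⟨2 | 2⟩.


Primitive collections (21):

  {3,8}:  v_{3} + v_{8} = 0  so sig = ⟨2 | 0⟩
  {4,9}:  v_{4} + v_{9} = 0  so sig = ⟨2 | 0⟩
  {3,9}:  v_{3} + v_{9} = v_{7}  so sig = ⟨2 | 1⟩
  {3,10}:  v_{3} + v_{10} = v_{5}  so sig = ⟨2 | 1⟩
  {4,6}:  v_{4} + v_{6} = v_{10}  so sig = ⟨2 | 1⟩
  {4,7}:  v_{4} + v_{7} = v_{3}  so sig = ⟨2 | 1⟩
  {5,8}:  v_{5} + v_{8} = v_{10}  so sig = ⟨2 | 1⟩
  {7,8}:  v_{7} + v_{8} = v_{9}  so sig = ⟨2 | 1⟩
  {9,10}:  v_{9} + v_{10} = v_{6}  so sig = ⟨2 | 1⟩
  {0,2}:  v_{0} + v_{2} = v_{4} + v_{8}  so sig = ⟨2 | 1 1⟩
  {2,7}:  v_{2} + v_{7} = v_{1} + v_{5}  so sig = ⟨2 | 1 1⟩
  {2,9}:  v_{2} + v_{9} = v_{1} + v_{10}  so sig = ⟨2 | 1 1⟩
  {3,6}:  v_{3} + v_{6} = v_{5} + v_{9}  so sig = ⟨2 | 1 1⟩
  {7,10}:  v_{7} + v_{10} = v_{5} + v_{9}  so sig = ⟨2 | 1 1⟩
  {2,3}:  v_{2} + v_{3} = v_{1} + v_{4} + v_{5}  so sig = ⟨2 | 1 1 1⟩
  {2,6}:  v_{2} + v_{6} = v_{1} + 2·v_{10}  so sig = ⟨2 | 1 2⟩
  {6,7}:  v_{6} + v_{7} = v_{5} + 2·v_{9}  so sig = ⟨2 | 1 2⟩
  {0,1,5}:  v_{0} + v_{1} + v_{5} = 0  so sig = ⟨3 | 0⟩
  {0,1,10}:  v_{0} + v_{1} + v_{10} = v_{8}  so sig = ⟨3 | 1⟩
  {1,4,10}:  v_{1} + v_{4} + v_{10} = v_{2}  so sig = ⟨3 | 1⟩
  {0,1,6}:  v_{0} + v_{1} + v_{6} = v_{8} + v_{9}  so sig = ⟨3 | 1 1⟩

Sorted signature multiset PRS(X):
{ ⟨2 | 0⟩ ×2,  ⟨2 | 1⟩ ×7,  ⟨2 | 1 1⟩ ×5,  ⟨2 | 1 1 1⟩,  ⟨2 | 1 2⟩ ×2,  ⟨3 | 0⟩,  ⟨3 | 1⟩ ×2,  ⟨3 | 1 1⟩ }


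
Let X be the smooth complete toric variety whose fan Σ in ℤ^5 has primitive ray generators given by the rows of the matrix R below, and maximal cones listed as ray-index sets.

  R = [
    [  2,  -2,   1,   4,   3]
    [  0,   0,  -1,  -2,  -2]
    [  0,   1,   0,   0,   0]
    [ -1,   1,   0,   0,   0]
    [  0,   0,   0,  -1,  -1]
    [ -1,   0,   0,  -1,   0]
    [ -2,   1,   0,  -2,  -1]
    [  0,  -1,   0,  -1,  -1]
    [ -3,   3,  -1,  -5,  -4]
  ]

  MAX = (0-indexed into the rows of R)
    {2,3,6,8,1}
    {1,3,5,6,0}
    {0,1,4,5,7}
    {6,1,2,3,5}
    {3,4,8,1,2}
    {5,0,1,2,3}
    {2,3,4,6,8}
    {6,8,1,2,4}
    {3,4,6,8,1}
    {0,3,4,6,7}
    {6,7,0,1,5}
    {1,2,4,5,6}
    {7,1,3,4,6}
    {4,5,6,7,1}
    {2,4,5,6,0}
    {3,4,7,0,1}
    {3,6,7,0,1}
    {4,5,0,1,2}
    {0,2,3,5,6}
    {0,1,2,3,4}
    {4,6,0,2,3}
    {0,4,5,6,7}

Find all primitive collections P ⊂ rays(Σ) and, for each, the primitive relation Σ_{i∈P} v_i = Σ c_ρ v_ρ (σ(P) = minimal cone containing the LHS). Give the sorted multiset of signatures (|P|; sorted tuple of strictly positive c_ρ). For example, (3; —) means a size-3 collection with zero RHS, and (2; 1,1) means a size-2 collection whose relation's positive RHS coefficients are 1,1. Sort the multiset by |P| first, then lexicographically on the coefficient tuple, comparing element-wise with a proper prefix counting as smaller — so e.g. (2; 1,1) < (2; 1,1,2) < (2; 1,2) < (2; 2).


The 9 primitive collections of Σ (r=9, n=5):

  P={2,7}:  v_{2} + v_{7} = v_{4}  ⟹  sig = (2; 1)
  P={0,8}:  v_{0} + v_{8} = v_{3} + v_{4}  ⟹  sig = (2; 1,1)
  P={7,8}:  v_{7} + v_{8} = v_{1} + v_{3} + 2·v_{4} + v_{6}  ⟹  sig = (2; 1,1,1,2)
  P={5,8}:  v_{5} + v_{8} = v_{1} + v_{2} + 2·v_{6}  ⟹  sig = (2; 1,1,2)
  P={3,4,5}:  v_{3} + v_{4} + v_{5} = v_{6}  ⟹  sig = (3; 1)
  P={3,5,7}:  v_{3} + v_{5} + v_{7} = v_{0} + v_{1} + 2·v_{6}  ⟹  sig = (3; 1,1,2)
  P={0,1,2,6}:  v_{0} + v_{1} + v_{2} + v_{6} = 0  ⟹  sig = (4; —)
  P={0,1,4,6}:  v_{0} + v_{1} + v_{4} + v_{6} = v_{7}  ⟹  sig = (4; 1)
  P={1,2,3,4,6}:  v_{1} + v_{2} + v_{3} + v_{4} + v_{6} = v_{8}  ⟹  sig = (5; 1)

so the primitive-relation signature multiset is
{ (2; 1),  (2; 1,1),  (2; 1,1,1,2),  (2; 1,1,2),  (3; 1),  (3; 1,1,2),  (4; —),  (4; 1),  (5; 1) }


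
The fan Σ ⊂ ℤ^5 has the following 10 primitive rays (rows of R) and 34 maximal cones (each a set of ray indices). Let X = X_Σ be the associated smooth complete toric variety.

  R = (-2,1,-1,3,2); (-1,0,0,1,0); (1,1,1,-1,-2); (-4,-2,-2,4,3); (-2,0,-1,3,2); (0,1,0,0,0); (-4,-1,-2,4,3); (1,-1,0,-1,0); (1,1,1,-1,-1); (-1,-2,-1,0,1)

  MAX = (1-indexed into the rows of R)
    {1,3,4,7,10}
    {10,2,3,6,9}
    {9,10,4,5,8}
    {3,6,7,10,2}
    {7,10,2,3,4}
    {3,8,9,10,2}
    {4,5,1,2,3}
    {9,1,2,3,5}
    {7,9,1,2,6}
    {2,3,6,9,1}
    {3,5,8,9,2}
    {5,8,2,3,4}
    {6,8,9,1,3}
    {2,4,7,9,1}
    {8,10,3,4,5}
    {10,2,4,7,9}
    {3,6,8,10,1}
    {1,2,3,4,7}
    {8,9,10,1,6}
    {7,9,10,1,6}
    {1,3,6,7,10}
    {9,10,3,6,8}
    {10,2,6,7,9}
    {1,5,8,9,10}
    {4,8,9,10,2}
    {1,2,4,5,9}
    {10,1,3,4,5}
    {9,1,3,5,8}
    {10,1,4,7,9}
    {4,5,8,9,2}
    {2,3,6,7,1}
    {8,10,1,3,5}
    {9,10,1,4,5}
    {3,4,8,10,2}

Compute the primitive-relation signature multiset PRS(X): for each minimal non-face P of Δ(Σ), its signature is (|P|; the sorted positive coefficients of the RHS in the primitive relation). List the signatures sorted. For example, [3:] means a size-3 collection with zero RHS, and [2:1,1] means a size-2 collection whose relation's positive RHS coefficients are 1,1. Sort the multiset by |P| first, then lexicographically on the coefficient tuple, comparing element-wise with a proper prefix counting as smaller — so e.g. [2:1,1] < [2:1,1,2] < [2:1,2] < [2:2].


13 collections generate NE(X_Σ); each relation:

  P={4,6}:  v_{4} + v_{6} = v_{7} ; sig = [2:1]
  P={5,6}:  v_{5} + v_{6} = v_{1} ; sig = [2:1]
  P={5,7}:  v_{5} + v_{7} = v_{1} + v_{4} ; sig = [2:1,1]
  P={7,8}:  v_{7} + v_{8} = v_{5} + v_{10} ; sig = [2:1,1]
  P={2,6,8}:  v_{2} + v_{6} + v_{8} = 0 ; sig = [3:]
  P={1,2,8}:  v_{1} + v_{2} + v_{8} = v_{5} ; sig = [3:1]
  P={1,2,10}:  v_{1} + v_{2} + v_{10} = v_{7} ; sig = [3:1]
  P={2,5,10}:  v_{2} + v_{5} + v_{10} = v_{4} ; sig = [3:1]
  P={1,4,8}:  v_{1} + v_{4} + v_{8} = 2·v_{5} + v_{10} ; sig = [3:1,2]
  P={3,7,9}:  v_{3} + v_{7} + v_{9} = 2·v_{2} + v_{6} ; sig = [3:1,2]
  P={3,4,9}:  v_{3} + v_{4} + v_{9} = 2·v_{2} ; sig = [3:2]
  P={3,5,9,10}:  v_{3} + v_{5} + v_{9} + v_{10} = v_{2} ; sig = [4:1]
  P={1,3,9,10}:  v_{1} + v_{3} + v_{9} + v_{10} = v_{2} + v_{6} ; sig = [4:1,1]

Signatures (|P|; sorted positive RHS coefficients), sorted:
    |P|=2: 4 collections, coeffs (1), (1), (1,1), (1,1)
    |P|=3: 7 collections, coeffs (), (1), (1), (1), (1,2), (1,2), (2)
    |P|=4: 2 collections, coeffs (1), (1,1)


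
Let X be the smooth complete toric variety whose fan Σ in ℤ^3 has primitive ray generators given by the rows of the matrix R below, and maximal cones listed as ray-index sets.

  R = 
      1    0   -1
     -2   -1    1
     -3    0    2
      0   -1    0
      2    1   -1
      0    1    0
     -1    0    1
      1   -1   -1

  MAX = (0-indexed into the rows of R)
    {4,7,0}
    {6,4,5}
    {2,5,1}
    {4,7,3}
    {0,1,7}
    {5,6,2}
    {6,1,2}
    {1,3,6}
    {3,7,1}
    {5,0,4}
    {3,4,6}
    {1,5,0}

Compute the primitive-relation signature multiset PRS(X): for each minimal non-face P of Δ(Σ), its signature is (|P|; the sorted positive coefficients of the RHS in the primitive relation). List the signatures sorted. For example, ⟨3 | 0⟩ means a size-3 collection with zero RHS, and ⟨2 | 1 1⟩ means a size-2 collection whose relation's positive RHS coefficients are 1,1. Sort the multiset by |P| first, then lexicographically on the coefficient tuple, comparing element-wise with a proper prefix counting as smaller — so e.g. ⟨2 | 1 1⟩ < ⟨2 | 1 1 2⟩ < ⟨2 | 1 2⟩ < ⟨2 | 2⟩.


11 collections generate NE(X_Σ); each relation:

  P={0,6}:  v_{0} + v_{6} = 0  →  sig = ⟨2 | 0⟩
  P={1,4}:  v_{1} + v_{4} = 0  →  sig = ⟨2 | 0⟩
  P={3,5}:  v_{3} + v_{5} = 0  →  sig = ⟨2 | 0⟩
  P={0,3}:  v_{0} + v_{3} = v_{7}  →  sig = ⟨2 | 1⟩
  P={2,7}:  v_{2} + v_{7} = v_{1}  →  sig = ⟨2 | 1⟩
  P={5,7}:  v_{5} + v_{7} = v_{0}  →  sig = ⟨2 | 1⟩
  P={6,7}:  v_{6} + v_{7} = v_{3}  →  sig = ⟨2 | 1⟩
  P={0,2}:  v_{0} + v_{2} = v_{1} + v_{5}  →  sig = ⟨2 | 1 1⟩
  P={2,3}:  v_{2} + v_{3} = v_{1} + v_{6}  →  sig = ⟨2 | 1 1⟩
  P={2,4}:  v_{2} + v_{4} = v_{5} + v_{6}  →  sig = ⟨2 | 1 1⟩
  P={1,5,6}:  v_{1} + v_{5} + v_{6} = v_{2}  →  sig = ⟨3 | 1⟩

Sorted signature multiset PRS(X):
    |P|=2: 10 collections, coeffs (), (), (), (1), (1), (1), (1), (1,1), (1,1), (1,1)
    |P|=3: 1 collection, coeffs (1)


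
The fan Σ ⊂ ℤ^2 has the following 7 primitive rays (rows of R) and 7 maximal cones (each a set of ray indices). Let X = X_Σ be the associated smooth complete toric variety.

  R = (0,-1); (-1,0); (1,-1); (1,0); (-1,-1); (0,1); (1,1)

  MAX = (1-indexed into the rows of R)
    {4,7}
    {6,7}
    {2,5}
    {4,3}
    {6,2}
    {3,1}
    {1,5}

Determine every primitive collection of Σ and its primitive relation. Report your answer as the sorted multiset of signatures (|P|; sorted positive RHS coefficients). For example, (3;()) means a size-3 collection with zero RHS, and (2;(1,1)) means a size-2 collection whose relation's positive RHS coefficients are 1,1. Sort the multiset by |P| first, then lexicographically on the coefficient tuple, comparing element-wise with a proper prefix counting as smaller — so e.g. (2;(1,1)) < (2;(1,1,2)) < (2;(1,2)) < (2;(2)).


Σ has 14 primitive collections:

  {1,6}:  v_{1} + v_{6} = 0  ⇒ sig = (2;())
  {2,4}:  v_{2} + v_{4} = 0  ⇒ sig = (2;())
  {5,7}:  v_{5} + v_{7} = 0  ⇒ sig = (2;())
  {1,2}:  v_{1} + v_{2} = v_{5}  ⇒ sig = (2;(1))
  {1,4}:  v_{1} + v_{4} = v_{3}  ⇒ sig = (2;(1))
  {1,7}:  v_{1} + v_{7} = v_{4}  ⇒ sig = (2;(1))
  {2,3}:  v_{2} + v_{3} = v_{1}  ⇒ sig = (2;(1))
  {2,7}:  v_{2} + v_{7} = v_{6}  ⇒ sig = (2;(1))
  {3,6}:  v_{3} + v_{6} = v_{4}  ⇒ sig = (2;(1))
  {4,5}:  v_{4} + v_{5} = v_{1}  ⇒ sig = (2;(1))
  {4,6}:  v_{4} + v_{6} = v_{7}  ⇒ sig = (2;(1))
  {5,6}:  v_{5} + v_{6} = v_{2}  ⇒ sig = (2;(1))
  {3,5}:  v_{3} + v_{5} = 2·v_{1}  ⇒ sig = (2;(2))
  {3,7}:  v_{3} + v_{7} = 2·v_{4}  ⇒ sig = (2;(2))

Sorted signature multiset PRS(X):
    (2;())
    (2;())
    (2;())
    (2;(1))
    (2;(1))
    (2;(1))
    (2;(1))
    (2;(1))
    (2;(1))
    (2;(1))
    (2;(1))
    (2;(1))
    (2;(2))
    (2;(2))


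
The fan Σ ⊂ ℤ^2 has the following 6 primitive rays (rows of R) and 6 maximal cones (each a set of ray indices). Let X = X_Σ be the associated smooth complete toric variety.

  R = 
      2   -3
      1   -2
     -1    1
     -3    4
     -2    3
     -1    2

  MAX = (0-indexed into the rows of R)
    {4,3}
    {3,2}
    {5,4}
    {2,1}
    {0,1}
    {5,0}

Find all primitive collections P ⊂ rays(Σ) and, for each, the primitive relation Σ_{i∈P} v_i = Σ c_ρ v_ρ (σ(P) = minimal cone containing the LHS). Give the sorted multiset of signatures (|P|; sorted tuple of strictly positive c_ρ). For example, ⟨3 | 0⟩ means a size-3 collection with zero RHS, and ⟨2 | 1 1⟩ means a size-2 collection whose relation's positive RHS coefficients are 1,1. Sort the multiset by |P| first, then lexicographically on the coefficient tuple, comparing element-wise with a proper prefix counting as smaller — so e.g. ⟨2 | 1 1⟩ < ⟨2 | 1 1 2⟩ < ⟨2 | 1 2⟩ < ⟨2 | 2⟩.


Σ has 9 primitive collections:

  {0,4}:  v_{0} + v_{4} = 0 ; sig = ⟨2 | 0⟩
  {1,5}:  v_{1} + v_{5} = 0 ; sig = ⟨2 | 0⟩
  {0,2}:  v_{0} + v_{2} = v_{1} ; sig = ⟨2 | 1⟩
  {0,3}:  v_{0} + v_{3} = v_{2} ; sig = ⟨2 | 1⟩
  {1,4}:  v_{1} + v_{4} = v_{2} ; sig = ⟨2 | 1⟩
  {2,4}:  v_{2} + v_{4} = v_{3} ; sig = ⟨2 | 1⟩
  {2,5}:  v_{2} + v_{5} = v_{4} ; sig = ⟨2 | 1⟩
  {1,3}:  v_{1} + v_{3} = 2·v_{2} ; sig = ⟨2 | 2⟩
  {3,5}:  v_{3} + v_{5} = 2·v_{4} ; sig = ⟨2 | 2⟩

Signatures (|P|; sorted positive RHS coefficients), sorted:
{ ⟨2 | 0⟩ ×2,  ⟨2 | 1⟩ ×5,  ⟨2 | 2⟩ ×2 }


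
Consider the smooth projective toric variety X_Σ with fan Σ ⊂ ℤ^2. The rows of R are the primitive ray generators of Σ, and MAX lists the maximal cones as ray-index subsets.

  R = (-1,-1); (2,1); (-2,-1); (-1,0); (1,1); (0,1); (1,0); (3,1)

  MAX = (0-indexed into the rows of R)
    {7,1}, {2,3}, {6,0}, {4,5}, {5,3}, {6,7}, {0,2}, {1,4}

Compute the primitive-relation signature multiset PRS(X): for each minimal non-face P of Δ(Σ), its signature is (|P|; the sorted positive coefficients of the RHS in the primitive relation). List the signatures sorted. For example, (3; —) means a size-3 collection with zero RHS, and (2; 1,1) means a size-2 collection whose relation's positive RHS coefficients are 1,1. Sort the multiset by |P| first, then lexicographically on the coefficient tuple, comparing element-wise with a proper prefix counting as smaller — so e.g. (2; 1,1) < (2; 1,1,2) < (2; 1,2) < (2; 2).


Σ has 20 primitive collections:

  {0,4}:  v_{0} + v_{4} = 0  ⟹  sig = (2; —)
  {1,2}:  v_{1} + v_{2} = 0  ⟹  sig = (2; —)
  {3,6}:  v_{3} + v_{6} = 0  ⟹  sig = (2; —)
  {0,1}:  v_{0} + v_{1} = v_{6}  ⟹  sig = (2; 1)
  {0,3}:  v_{0} + v_{3} = v_{2}  ⟹  sig = (2; 1)
  {0,5}:  v_{0} + v_{5} = v_{3}  ⟹  sig = (2; 1)
  {1,3}:  v_{1} + v_{3} = v_{4}  ⟹  sig = (2; 1)
  {1,6}:  v_{1} + v_{6} = v_{7}  ⟹  sig = (2; 1)
  {2,4}:  v_{2} + v_{4} = v_{3}  ⟹  sig = (2; 1)
  {2,6}:  v_{2} + v_{6} = v_{0}  ⟹  sig = (2; 1)
  {2,7}:  v_{2} + v_{7} = v_{6}  ⟹  sig = (2; 1)
  {3,4}:  v_{3} + v_{4} = v_{5}  ⟹  sig = (2; 1)
  {3,7}:  v_{3} + v_{7} = v_{1}  ⟹  sig = (2; 1)
  {4,6}:  v_{4} + v_{6} = v_{1}  ⟹  sig = (2; 1)
  {5,6}:  v_{5} + v_{6} = v_{4}  ⟹  sig = (2; 1)
  {5,7}:  v_{5} + v_{7} = v_{1} + v_{4}  ⟹  sig = (2; 1,1)
  {0,7}:  v_{0} + v_{7} = 2·v_{6}  ⟹  sig = (2; 2)
  {1,5}:  v_{1} + v_{5} = 2·v_{4}  ⟹  sig = (2; 2)
  {2,5}:  v_{2} + v_{5} = 2·v_{3}  ⟹  sig = (2; 2)
  {4,7}:  v_{4} + v_{7} = 2·v_{1}  ⟹  sig = (2; 2)

Hence PRS(X_Σ) =
[(2; —), (2; —), (2; —), (2; 1), (2; 1), (2; 1), (2; 1), (2; 1), (2; 1), (2; 1), (2; 1), (2; 1), (2; 1), (2; 1), (2; 1), (2; 1,1), (2; 2), (2; 2), (2; 2), (2; 2)]


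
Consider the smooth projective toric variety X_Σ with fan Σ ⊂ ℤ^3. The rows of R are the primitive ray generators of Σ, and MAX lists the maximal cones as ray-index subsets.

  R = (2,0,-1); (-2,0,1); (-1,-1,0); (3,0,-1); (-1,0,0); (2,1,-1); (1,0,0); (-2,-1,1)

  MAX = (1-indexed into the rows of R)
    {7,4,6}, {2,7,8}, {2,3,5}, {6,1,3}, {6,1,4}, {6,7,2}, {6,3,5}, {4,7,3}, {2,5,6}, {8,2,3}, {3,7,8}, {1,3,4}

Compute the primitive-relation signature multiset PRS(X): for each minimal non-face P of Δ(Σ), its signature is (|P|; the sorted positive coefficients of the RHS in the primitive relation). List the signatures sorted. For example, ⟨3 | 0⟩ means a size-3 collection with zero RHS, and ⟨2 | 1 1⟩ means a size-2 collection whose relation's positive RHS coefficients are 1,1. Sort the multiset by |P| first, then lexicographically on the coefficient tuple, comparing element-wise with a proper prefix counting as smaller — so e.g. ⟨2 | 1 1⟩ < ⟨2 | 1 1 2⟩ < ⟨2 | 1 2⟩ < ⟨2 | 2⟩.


Minimal non-faces — 14 found among 8 rays, 12 max cones:

  • {1,2}:  v_{1} + v_{2} = 0  →  sig = ⟨2 | 0⟩
  • {5,7}:  v_{5} + v_{7} = 0  →  sig = ⟨2 | 0⟩
  • {6,8}:  v_{6} + v_{8} = 0  →  sig = ⟨2 | 0⟩
  • {1,7}:  v_{1} + v_{7} = v_{4}  →  sig = ⟨2 | 1⟩
  • {2,4}:  v_{2} + v_{4} = v_{7}  →  sig = ⟨2 | 1⟩
  • {4,5}:  v_{4} + v_{5} = v_{1}  →  sig = ⟨2 | 1⟩
  • {1,5}:  v_{1} + v_{5} = v_{3} + v_{6}  →  sig = ⟨2 | 1 1⟩
  • {1,8}:  v_{1} + v_{8} = v_{3} + v_{7}  →  sig = ⟨2 | 1 1⟩
  • {5,8}:  v_{5} + v_{8} = v_{2} + v_{3}  →  sig = ⟨2 | 1 1⟩
  • {4,8}:  v_{4} + v_{8} = v_{3} + 2·v_{7}  →  sig = ⟨2 | 1 2⟩
  • {2,3,6}:  v_{2} + v_{3} + v_{6} = v_{5}  →  sig = ⟨3 | 1⟩
  • {2,3,7}:  v_{2} + v_{3} + v_{7} = v_{8}  →  sig = ⟨3 | 1⟩
  • {3,6,7}:  v_{3} + v_{6} + v_{7} = v_{1}  →  sig = ⟨3 | 1⟩
  • {3,4,6}:  v_{3} + v_{4} + v_{6} = 2·v_{1}  →  sig = ⟨3 | 2⟩

Signatures (|P|; sorted positive RHS coefficients), sorted:
    ⟨2 | 0⟩
    ⟨2 | 0⟩
    ⟨2 | 0⟩
    ⟨2 | 1⟩
    ⟨2 | 1⟩
    ⟨2 | 1⟩
    ⟨2 | 1 1⟩
    ⟨2 | 1 1⟩
    ⟨2 | 1 1⟩
    ⟨2 | 1 2⟩
    ⟨3 | 1⟩
    ⟨3 | 1⟩
    ⟨3 | 1⟩
    ⟨3 | 2⟩
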